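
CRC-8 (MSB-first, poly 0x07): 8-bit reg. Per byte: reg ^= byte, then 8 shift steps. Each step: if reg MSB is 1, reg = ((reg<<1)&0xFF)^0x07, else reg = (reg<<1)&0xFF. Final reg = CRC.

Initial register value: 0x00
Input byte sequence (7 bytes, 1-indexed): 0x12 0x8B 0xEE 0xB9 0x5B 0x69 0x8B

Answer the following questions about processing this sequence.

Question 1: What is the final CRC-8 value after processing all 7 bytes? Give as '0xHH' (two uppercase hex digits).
After byte 1 (0x12): reg=0x7E
After byte 2 (0x8B): reg=0xC5
After byte 3 (0xEE): reg=0xD1
After byte 4 (0xB9): reg=0x1F
After byte 5 (0x5B): reg=0xDB
After byte 6 (0x69): reg=0x17
After byte 7 (0x8B): reg=0xDD

Answer: 0xDD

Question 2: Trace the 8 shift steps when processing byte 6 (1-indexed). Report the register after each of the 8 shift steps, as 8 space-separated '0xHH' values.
Answer: 0x63 0xC6 0x8B 0x11 0x22 0x44 0x88 0x17

Derivation:
After byte 1 (0x12): reg=0x7E
After byte 2 (0x8B): reg=0xC5
After byte 3 (0xEE): reg=0xD1
After byte 4 (0xB9): reg=0x1F
After byte 5 (0x5B): reg=0xDB
Register before byte 6: 0xDB
After XOR with byte 0x69: 0xB2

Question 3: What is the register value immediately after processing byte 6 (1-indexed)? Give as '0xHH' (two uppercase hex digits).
Answer: 0x17

Derivation:
After byte 1 (0x12): reg=0x7E
After byte 2 (0x8B): reg=0xC5
After byte 3 (0xEE): reg=0xD1
After byte 4 (0xB9): reg=0x1F
After byte 5 (0x5B): reg=0xDB
After byte 6 (0x69): reg=0x17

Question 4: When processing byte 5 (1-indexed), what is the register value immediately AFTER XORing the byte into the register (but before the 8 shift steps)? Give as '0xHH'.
Register before byte 5: 0x1F
Byte 5: 0x5B
0x1F XOR 0x5B = 0x44

Answer: 0x44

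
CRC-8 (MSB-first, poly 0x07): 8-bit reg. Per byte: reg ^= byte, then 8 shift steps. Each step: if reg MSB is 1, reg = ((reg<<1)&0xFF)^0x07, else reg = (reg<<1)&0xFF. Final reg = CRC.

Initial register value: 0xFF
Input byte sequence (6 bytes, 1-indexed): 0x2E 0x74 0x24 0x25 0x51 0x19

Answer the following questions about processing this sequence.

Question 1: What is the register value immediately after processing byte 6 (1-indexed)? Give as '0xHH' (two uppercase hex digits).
Answer: 0x7F

Derivation:
After byte 1 (0x2E): reg=0x39
After byte 2 (0x74): reg=0xE4
After byte 3 (0x24): reg=0x4E
After byte 4 (0x25): reg=0x16
After byte 5 (0x51): reg=0xD2
After byte 6 (0x19): reg=0x7F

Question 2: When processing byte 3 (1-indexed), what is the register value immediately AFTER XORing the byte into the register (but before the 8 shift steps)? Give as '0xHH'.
Answer: 0xC0

Derivation:
Register before byte 3: 0xE4
Byte 3: 0x24
0xE4 XOR 0x24 = 0xC0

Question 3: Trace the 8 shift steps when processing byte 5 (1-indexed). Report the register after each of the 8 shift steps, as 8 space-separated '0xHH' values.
Answer: 0x8E 0x1B 0x36 0x6C 0xD8 0xB7 0x69 0xD2

Derivation:
After byte 1 (0x2E): reg=0x39
After byte 2 (0x74): reg=0xE4
After byte 3 (0x24): reg=0x4E
After byte 4 (0x25): reg=0x16
Register before byte 5: 0x16
After XOR with byte 0x51: 0x47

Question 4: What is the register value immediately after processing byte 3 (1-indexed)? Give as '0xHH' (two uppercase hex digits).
After byte 1 (0x2E): reg=0x39
After byte 2 (0x74): reg=0xE4
After byte 3 (0x24): reg=0x4E

Answer: 0x4E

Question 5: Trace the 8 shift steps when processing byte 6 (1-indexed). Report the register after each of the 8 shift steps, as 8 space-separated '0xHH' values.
After byte 1 (0x2E): reg=0x39
After byte 2 (0x74): reg=0xE4
After byte 3 (0x24): reg=0x4E
After byte 4 (0x25): reg=0x16
After byte 5 (0x51): reg=0xD2
Register before byte 6: 0xD2
After XOR with byte 0x19: 0xCB

Answer: 0x91 0x25 0x4A 0x94 0x2F 0x5E 0xBC 0x7F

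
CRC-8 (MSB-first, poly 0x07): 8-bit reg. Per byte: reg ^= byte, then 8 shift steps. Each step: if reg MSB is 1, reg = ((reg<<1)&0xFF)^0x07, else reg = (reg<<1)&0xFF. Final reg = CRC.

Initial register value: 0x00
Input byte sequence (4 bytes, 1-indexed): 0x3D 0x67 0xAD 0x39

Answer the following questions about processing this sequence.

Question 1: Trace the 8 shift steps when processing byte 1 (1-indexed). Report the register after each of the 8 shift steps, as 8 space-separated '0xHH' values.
Answer: 0x7A 0xF4 0xEF 0xD9 0xB5 0x6D 0xDA 0xB3

Derivation:
Register before byte 1: 0x00
After XOR with byte 0x3D: 0x3D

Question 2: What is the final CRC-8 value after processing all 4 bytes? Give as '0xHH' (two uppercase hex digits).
Answer: 0xDA

Derivation:
After byte 1 (0x3D): reg=0xB3
After byte 2 (0x67): reg=0x22
After byte 3 (0xAD): reg=0xA4
After byte 4 (0x39): reg=0xDA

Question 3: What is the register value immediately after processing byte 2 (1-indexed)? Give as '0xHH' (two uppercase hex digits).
After byte 1 (0x3D): reg=0xB3
After byte 2 (0x67): reg=0x22

Answer: 0x22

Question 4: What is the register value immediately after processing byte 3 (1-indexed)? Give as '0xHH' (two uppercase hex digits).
After byte 1 (0x3D): reg=0xB3
After byte 2 (0x67): reg=0x22
After byte 3 (0xAD): reg=0xA4

Answer: 0xA4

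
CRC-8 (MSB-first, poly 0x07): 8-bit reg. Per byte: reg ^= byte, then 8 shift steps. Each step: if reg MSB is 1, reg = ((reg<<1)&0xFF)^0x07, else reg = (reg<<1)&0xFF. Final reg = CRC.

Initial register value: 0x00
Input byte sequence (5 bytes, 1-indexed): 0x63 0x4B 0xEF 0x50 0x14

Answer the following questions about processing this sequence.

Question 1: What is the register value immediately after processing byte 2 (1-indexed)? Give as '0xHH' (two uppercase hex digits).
Answer: 0x3C

Derivation:
After byte 1 (0x63): reg=0x2E
After byte 2 (0x4B): reg=0x3C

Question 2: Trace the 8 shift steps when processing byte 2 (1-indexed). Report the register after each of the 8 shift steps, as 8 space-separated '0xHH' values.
Answer: 0xCA 0x93 0x21 0x42 0x84 0x0F 0x1E 0x3C

Derivation:
After byte 1 (0x63): reg=0x2E
Register before byte 2: 0x2E
After XOR with byte 0x4B: 0x65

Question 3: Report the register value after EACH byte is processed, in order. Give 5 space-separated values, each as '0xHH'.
0x2E 0x3C 0x37 0x32 0xF2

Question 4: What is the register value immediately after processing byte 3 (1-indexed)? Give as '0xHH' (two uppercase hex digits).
Answer: 0x37

Derivation:
After byte 1 (0x63): reg=0x2E
After byte 2 (0x4B): reg=0x3C
After byte 3 (0xEF): reg=0x37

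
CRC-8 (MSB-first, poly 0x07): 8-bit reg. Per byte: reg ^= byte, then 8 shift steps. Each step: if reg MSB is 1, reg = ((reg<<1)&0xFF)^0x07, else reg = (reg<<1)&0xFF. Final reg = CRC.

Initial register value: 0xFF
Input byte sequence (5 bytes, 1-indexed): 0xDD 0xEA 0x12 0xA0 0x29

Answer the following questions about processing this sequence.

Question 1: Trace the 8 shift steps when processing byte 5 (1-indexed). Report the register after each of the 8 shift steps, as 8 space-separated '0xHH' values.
Answer: 0x2B 0x56 0xAC 0x5F 0xBE 0x7B 0xF6 0xEB

Derivation:
After byte 1 (0xDD): reg=0xEE
After byte 2 (0xEA): reg=0x1C
After byte 3 (0x12): reg=0x2A
After byte 4 (0xA0): reg=0xBF
Register before byte 5: 0xBF
After XOR with byte 0x29: 0x96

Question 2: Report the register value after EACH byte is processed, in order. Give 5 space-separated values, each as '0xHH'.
0xEE 0x1C 0x2A 0xBF 0xEB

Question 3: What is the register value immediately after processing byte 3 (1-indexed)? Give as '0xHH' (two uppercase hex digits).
Answer: 0x2A

Derivation:
After byte 1 (0xDD): reg=0xEE
After byte 2 (0xEA): reg=0x1C
After byte 3 (0x12): reg=0x2A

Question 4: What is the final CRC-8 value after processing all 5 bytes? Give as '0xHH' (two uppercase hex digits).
Answer: 0xEB

Derivation:
After byte 1 (0xDD): reg=0xEE
After byte 2 (0xEA): reg=0x1C
After byte 3 (0x12): reg=0x2A
After byte 4 (0xA0): reg=0xBF
After byte 5 (0x29): reg=0xEB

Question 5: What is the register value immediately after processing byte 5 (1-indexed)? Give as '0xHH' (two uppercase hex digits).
Answer: 0xEB

Derivation:
After byte 1 (0xDD): reg=0xEE
After byte 2 (0xEA): reg=0x1C
After byte 3 (0x12): reg=0x2A
After byte 4 (0xA0): reg=0xBF
After byte 5 (0x29): reg=0xEB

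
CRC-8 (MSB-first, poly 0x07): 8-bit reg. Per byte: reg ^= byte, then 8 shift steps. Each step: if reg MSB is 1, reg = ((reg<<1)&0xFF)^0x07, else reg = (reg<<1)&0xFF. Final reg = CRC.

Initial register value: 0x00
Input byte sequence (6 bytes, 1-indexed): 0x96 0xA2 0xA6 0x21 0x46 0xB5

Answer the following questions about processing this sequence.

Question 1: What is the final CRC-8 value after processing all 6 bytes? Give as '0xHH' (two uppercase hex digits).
After byte 1 (0x96): reg=0xEB
After byte 2 (0xA2): reg=0xF8
After byte 3 (0xA6): reg=0x9D
After byte 4 (0x21): reg=0x3D
After byte 5 (0x46): reg=0x66
After byte 6 (0xB5): reg=0x37

Answer: 0x37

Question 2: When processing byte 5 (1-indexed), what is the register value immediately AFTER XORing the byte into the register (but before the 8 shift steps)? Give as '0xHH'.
Answer: 0x7B

Derivation:
Register before byte 5: 0x3D
Byte 5: 0x46
0x3D XOR 0x46 = 0x7B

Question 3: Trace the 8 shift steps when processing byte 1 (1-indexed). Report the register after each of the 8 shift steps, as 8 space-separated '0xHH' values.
Answer: 0x2B 0x56 0xAC 0x5F 0xBE 0x7B 0xF6 0xEB

Derivation:
Register before byte 1: 0x00
After XOR with byte 0x96: 0x96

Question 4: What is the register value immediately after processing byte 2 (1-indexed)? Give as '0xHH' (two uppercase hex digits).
Answer: 0xF8

Derivation:
After byte 1 (0x96): reg=0xEB
After byte 2 (0xA2): reg=0xF8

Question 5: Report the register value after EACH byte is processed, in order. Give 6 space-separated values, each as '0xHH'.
0xEB 0xF8 0x9D 0x3D 0x66 0x37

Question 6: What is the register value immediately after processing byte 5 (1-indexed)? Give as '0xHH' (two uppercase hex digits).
After byte 1 (0x96): reg=0xEB
After byte 2 (0xA2): reg=0xF8
After byte 3 (0xA6): reg=0x9D
After byte 4 (0x21): reg=0x3D
After byte 5 (0x46): reg=0x66

Answer: 0x66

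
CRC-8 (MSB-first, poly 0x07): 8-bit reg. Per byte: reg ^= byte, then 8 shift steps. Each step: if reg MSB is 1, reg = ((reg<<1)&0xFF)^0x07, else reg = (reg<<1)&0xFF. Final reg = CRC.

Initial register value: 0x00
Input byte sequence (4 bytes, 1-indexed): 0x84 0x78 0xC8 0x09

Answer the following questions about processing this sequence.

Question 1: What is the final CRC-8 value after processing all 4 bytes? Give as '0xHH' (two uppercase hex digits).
Answer: 0x25

Derivation:
After byte 1 (0x84): reg=0x95
After byte 2 (0x78): reg=0x8D
After byte 3 (0xC8): reg=0xDC
After byte 4 (0x09): reg=0x25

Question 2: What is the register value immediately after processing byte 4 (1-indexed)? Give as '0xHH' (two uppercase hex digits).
Answer: 0x25

Derivation:
After byte 1 (0x84): reg=0x95
After byte 2 (0x78): reg=0x8D
After byte 3 (0xC8): reg=0xDC
After byte 4 (0x09): reg=0x25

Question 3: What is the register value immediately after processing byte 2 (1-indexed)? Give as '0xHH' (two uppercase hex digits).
Answer: 0x8D

Derivation:
After byte 1 (0x84): reg=0x95
After byte 2 (0x78): reg=0x8D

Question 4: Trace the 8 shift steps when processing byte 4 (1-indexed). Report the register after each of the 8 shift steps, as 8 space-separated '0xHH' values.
Answer: 0xAD 0x5D 0xBA 0x73 0xE6 0xCB 0x91 0x25

Derivation:
After byte 1 (0x84): reg=0x95
After byte 2 (0x78): reg=0x8D
After byte 3 (0xC8): reg=0xDC
Register before byte 4: 0xDC
After XOR with byte 0x09: 0xD5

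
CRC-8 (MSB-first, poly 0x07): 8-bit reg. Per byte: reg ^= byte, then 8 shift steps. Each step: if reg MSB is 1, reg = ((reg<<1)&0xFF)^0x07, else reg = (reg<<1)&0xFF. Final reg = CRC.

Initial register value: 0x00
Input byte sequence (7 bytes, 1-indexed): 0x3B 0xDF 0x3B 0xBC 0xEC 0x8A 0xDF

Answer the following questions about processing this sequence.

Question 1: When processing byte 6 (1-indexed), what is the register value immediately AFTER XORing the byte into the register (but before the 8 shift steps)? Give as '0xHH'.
Answer: 0x48

Derivation:
Register before byte 6: 0xC2
Byte 6: 0x8A
0xC2 XOR 0x8A = 0x48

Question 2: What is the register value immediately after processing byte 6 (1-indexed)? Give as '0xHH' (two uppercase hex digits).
After byte 1 (0x3B): reg=0xA1
After byte 2 (0xDF): reg=0x7D
After byte 3 (0x3B): reg=0xD5
After byte 4 (0xBC): reg=0x18
After byte 5 (0xEC): reg=0xC2
After byte 6 (0x8A): reg=0xFF

Answer: 0xFF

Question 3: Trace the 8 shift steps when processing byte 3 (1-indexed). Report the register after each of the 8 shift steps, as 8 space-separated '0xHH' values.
Answer: 0x8C 0x1F 0x3E 0x7C 0xF8 0xF7 0xE9 0xD5

Derivation:
After byte 1 (0x3B): reg=0xA1
After byte 2 (0xDF): reg=0x7D
Register before byte 3: 0x7D
After XOR with byte 0x3B: 0x46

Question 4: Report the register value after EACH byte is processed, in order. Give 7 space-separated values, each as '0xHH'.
0xA1 0x7D 0xD5 0x18 0xC2 0xFF 0xE0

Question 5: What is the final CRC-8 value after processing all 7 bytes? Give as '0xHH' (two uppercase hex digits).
After byte 1 (0x3B): reg=0xA1
After byte 2 (0xDF): reg=0x7D
After byte 3 (0x3B): reg=0xD5
After byte 4 (0xBC): reg=0x18
After byte 5 (0xEC): reg=0xC2
After byte 6 (0x8A): reg=0xFF
After byte 7 (0xDF): reg=0xE0

Answer: 0xE0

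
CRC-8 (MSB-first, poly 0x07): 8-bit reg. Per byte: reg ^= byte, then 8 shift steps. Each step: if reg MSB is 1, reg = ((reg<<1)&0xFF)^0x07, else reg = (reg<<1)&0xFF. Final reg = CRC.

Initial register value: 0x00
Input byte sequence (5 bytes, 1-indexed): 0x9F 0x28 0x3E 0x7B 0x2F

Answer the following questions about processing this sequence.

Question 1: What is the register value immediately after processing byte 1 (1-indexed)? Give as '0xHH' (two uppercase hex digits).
Answer: 0xD4

Derivation:
After byte 1 (0x9F): reg=0xD4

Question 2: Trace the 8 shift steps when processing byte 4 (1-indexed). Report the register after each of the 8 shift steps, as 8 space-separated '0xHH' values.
Answer: 0x52 0xA4 0x4F 0x9E 0x3B 0x76 0xEC 0xDF

Derivation:
After byte 1 (0x9F): reg=0xD4
After byte 2 (0x28): reg=0xFA
After byte 3 (0x3E): reg=0x52
Register before byte 4: 0x52
After XOR with byte 0x7B: 0x29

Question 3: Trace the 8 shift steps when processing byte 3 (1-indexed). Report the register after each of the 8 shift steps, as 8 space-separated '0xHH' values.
After byte 1 (0x9F): reg=0xD4
After byte 2 (0x28): reg=0xFA
Register before byte 3: 0xFA
After XOR with byte 0x3E: 0xC4

Answer: 0x8F 0x19 0x32 0x64 0xC8 0x97 0x29 0x52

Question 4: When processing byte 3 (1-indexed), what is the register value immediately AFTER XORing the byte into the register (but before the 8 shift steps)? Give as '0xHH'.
Register before byte 3: 0xFA
Byte 3: 0x3E
0xFA XOR 0x3E = 0xC4

Answer: 0xC4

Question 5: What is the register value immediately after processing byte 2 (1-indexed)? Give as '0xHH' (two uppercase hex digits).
After byte 1 (0x9F): reg=0xD4
After byte 2 (0x28): reg=0xFA

Answer: 0xFA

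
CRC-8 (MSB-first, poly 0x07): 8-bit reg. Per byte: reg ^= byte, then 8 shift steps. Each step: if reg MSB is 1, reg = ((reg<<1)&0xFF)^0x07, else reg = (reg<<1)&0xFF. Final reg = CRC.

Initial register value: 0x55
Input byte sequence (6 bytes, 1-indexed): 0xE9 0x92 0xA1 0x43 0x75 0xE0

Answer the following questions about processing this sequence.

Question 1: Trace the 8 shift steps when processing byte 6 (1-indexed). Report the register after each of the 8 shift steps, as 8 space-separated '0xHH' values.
After byte 1 (0xE9): reg=0x3D
After byte 2 (0x92): reg=0x44
After byte 3 (0xA1): reg=0xB5
After byte 4 (0x43): reg=0xCC
After byte 5 (0x75): reg=0x26
Register before byte 6: 0x26
After XOR with byte 0xE0: 0xC6

Answer: 0x8B 0x11 0x22 0x44 0x88 0x17 0x2E 0x5C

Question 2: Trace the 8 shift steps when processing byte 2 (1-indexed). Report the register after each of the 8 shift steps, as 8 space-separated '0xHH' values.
After byte 1 (0xE9): reg=0x3D
Register before byte 2: 0x3D
After XOR with byte 0x92: 0xAF

Answer: 0x59 0xB2 0x63 0xC6 0x8B 0x11 0x22 0x44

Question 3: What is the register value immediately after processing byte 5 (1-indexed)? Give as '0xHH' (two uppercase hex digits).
After byte 1 (0xE9): reg=0x3D
After byte 2 (0x92): reg=0x44
After byte 3 (0xA1): reg=0xB5
After byte 4 (0x43): reg=0xCC
After byte 5 (0x75): reg=0x26

Answer: 0x26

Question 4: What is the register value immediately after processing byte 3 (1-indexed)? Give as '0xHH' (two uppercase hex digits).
Answer: 0xB5

Derivation:
After byte 1 (0xE9): reg=0x3D
After byte 2 (0x92): reg=0x44
After byte 3 (0xA1): reg=0xB5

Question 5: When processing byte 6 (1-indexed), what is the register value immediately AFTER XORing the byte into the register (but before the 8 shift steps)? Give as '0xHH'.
Answer: 0xC6

Derivation:
Register before byte 6: 0x26
Byte 6: 0xE0
0x26 XOR 0xE0 = 0xC6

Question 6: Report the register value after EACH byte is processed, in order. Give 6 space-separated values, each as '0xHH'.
0x3D 0x44 0xB5 0xCC 0x26 0x5C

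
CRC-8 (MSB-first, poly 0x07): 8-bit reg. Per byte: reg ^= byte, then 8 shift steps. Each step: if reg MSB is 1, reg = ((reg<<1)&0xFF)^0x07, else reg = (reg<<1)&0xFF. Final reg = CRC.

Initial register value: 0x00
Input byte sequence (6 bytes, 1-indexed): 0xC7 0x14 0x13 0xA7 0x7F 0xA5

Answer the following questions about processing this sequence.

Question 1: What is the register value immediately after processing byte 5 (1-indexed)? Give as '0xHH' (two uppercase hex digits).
After byte 1 (0xC7): reg=0x5B
After byte 2 (0x14): reg=0xEA
After byte 3 (0x13): reg=0xE1
After byte 4 (0xA7): reg=0xD5
After byte 5 (0x7F): reg=0x5F

Answer: 0x5F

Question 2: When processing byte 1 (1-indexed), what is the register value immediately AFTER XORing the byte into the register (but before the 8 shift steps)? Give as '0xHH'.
Answer: 0xC7

Derivation:
Register before byte 1: 0x00
Byte 1: 0xC7
0x00 XOR 0xC7 = 0xC7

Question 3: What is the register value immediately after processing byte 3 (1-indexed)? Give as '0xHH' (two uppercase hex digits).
After byte 1 (0xC7): reg=0x5B
After byte 2 (0x14): reg=0xEA
After byte 3 (0x13): reg=0xE1

Answer: 0xE1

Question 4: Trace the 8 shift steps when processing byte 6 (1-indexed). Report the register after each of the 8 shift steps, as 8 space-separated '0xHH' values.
After byte 1 (0xC7): reg=0x5B
After byte 2 (0x14): reg=0xEA
After byte 3 (0x13): reg=0xE1
After byte 4 (0xA7): reg=0xD5
After byte 5 (0x7F): reg=0x5F
Register before byte 6: 0x5F
After XOR with byte 0xA5: 0xFA

Answer: 0xF3 0xE1 0xC5 0x8D 0x1D 0x3A 0x74 0xE8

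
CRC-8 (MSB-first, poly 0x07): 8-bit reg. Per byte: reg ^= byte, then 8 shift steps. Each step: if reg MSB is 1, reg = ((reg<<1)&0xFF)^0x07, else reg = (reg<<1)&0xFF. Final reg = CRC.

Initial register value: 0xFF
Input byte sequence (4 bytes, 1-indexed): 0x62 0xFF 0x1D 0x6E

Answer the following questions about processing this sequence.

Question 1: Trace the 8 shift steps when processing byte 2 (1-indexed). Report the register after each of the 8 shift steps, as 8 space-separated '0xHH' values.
Answer: 0x4A 0x94 0x2F 0x5E 0xBC 0x7F 0xFE 0xFB

Derivation:
After byte 1 (0x62): reg=0xDA
Register before byte 2: 0xDA
After XOR with byte 0xFF: 0x25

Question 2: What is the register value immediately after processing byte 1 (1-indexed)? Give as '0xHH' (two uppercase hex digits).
After byte 1 (0x62): reg=0xDA

Answer: 0xDA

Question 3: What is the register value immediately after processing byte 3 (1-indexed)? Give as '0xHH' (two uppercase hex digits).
After byte 1 (0x62): reg=0xDA
After byte 2 (0xFF): reg=0xFB
After byte 3 (0x1D): reg=0xBC

Answer: 0xBC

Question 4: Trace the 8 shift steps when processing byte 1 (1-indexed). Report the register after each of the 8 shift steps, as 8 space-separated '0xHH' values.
Answer: 0x3D 0x7A 0xF4 0xEF 0xD9 0xB5 0x6D 0xDA

Derivation:
Register before byte 1: 0xFF
After XOR with byte 0x62: 0x9D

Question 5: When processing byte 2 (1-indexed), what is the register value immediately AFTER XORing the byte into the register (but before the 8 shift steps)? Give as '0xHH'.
Answer: 0x25

Derivation:
Register before byte 2: 0xDA
Byte 2: 0xFF
0xDA XOR 0xFF = 0x25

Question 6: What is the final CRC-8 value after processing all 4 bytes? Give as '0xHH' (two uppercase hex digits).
After byte 1 (0x62): reg=0xDA
After byte 2 (0xFF): reg=0xFB
After byte 3 (0x1D): reg=0xBC
After byte 4 (0x6E): reg=0x30

Answer: 0x30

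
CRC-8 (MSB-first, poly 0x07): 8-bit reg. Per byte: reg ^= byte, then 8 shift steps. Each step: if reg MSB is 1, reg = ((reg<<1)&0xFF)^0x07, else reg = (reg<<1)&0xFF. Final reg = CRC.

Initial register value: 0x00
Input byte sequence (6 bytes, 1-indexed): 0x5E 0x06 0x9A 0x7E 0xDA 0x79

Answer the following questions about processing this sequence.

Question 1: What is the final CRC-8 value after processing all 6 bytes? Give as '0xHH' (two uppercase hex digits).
After byte 1 (0x5E): reg=0x9D
After byte 2 (0x06): reg=0xC8
After byte 3 (0x9A): reg=0xB9
After byte 4 (0x7E): reg=0x5B
After byte 5 (0xDA): reg=0x8E
After byte 6 (0x79): reg=0xCB

Answer: 0xCB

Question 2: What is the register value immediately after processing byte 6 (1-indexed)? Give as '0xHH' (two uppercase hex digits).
Answer: 0xCB

Derivation:
After byte 1 (0x5E): reg=0x9D
After byte 2 (0x06): reg=0xC8
After byte 3 (0x9A): reg=0xB9
After byte 4 (0x7E): reg=0x5B
After byte 5 (0xDA): reg=0x8E
After byte 6 (0x79): reg=0xCB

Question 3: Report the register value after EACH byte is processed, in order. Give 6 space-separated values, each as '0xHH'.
0x9D 0xC8 0xB9 0x5B 0x8E 0xCB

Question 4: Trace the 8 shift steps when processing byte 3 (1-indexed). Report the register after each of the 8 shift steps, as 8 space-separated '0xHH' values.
Answer: 0xA4 0x4F 0x9E 0x3B 0x76 0xEC 0xDF 0xB9

Derivation:
After byte 1 (0x5E): reg=0x9D
After byte 2 (0x06): reg=0xC8
Register before byte 3: 0xC8
After XOR with byte 0x9A: 0x52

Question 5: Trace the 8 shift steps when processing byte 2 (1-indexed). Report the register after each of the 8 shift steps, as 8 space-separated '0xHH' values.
After byte 1 (0x5E): reg=0x9D
Register before byte 2: 0x9D
After XOR with byte 0x06: 0x9B

Answer: 0x31 0x62 0xC4 0x8F 0x19 0x32 0x64 0xC8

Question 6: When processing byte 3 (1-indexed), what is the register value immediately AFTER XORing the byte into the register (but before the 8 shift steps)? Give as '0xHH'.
Register before byte 3: 0xC8
Byte 3: 0x9A
0xC8 XOR 0x9A = 0x52

Answer: 0x52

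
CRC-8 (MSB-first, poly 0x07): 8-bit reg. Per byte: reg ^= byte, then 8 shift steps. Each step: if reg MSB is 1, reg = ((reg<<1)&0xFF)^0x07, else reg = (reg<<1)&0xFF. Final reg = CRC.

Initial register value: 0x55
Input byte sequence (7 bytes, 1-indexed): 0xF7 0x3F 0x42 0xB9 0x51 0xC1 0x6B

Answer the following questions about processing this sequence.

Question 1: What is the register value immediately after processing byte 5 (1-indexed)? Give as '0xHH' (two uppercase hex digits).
After byte 1 (0xF7): reg=0x67
After byte 2 (0x3F): reg=0x8F
After byte 3 (0x42): reg=0x6D
After byte 4 (0xB9): reg=0x22
After byte 5 (0x51): reg=0x5E

Answer: 0x5E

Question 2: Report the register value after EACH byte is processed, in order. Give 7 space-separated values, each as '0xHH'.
0x67 0x8F 0x6D 0x22 0x5E 0xD4 0x34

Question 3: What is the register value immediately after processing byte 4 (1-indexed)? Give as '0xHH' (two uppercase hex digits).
After byte 1 (0xF7): reg=0x67
After byte 2 (0x3F): reg=0x8F
After byte 3 (0x42): reg=0x6D
After byte 4 (0xB9): reg=0x22

Answer: 0x22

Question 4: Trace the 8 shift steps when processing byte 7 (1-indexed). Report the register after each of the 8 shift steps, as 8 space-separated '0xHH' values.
After byte 1 (0xF7): reg=0x67
After byte 2 (0x3F): reg=0x8F
After byte 3 (0x42): reg=0x6D
After byte 4 (0xB9): reg=0x22
After byte 5 (0x51): reg=0x5E
After byte 6 (0xC1): reg=0xD4
Register before byte 7: 0xD4
After XOR with byte 0x6B: 0xBF

Answer: 0x79 0xF2 0xE3 0xC1 0x85 0x0D 0x1A 0x34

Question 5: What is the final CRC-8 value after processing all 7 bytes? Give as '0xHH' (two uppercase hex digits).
Answer: 0x34

Derivation:
After byte 1 (0xF7): reg=0x67
After byte 2 (0x3F): reg=0x8F
After byte 3 (0x42): reg=0x6D
After byte 4 (0xB9): reg=0x22
After byte 5 (0x51): reg=0x5E
After byte 6 (0xC1): reg=0xD4
After byte 7 (0x6B): reg=0x34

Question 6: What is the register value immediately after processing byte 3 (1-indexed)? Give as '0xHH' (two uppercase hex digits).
Answer: 0x6D

Derivation:
After byte 1 (0xF7): reg=0x67
After byte 2 (0x3F): reg=0x8F
After byte 3 (0x42): reg=0x6D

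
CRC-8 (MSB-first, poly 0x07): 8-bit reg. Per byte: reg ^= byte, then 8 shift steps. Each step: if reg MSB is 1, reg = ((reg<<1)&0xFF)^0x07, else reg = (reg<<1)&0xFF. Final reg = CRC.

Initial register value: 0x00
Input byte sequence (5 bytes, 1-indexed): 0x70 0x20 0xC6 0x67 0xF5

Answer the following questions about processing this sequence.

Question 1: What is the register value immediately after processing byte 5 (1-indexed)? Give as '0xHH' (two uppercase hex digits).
After byte 1 (0x70): reg=0x57
After byte 2 (0x20): reg=0x42
After byte 3 (0xC6): reg=0x95
After byte 4 (0x67): reg=0xD0
After byte 5 (0xF5): reg=0xFB

Answer: 0xFB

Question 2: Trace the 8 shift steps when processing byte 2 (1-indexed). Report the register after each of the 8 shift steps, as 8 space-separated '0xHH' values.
Answer: 0xEE 0xDB 0xB1 0x65 0xCA 0x93 0x21 0x42

Derivation:
After byte 1 (0x70): reg=0x57
Register before byte 2: 0x57
After XOR with byte 0x20: 0x77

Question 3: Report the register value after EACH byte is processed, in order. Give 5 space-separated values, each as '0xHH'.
0x57 0x42 0x95 0xD0 0xFB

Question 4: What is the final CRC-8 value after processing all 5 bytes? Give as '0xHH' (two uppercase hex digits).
Answer: 0xFB

Derivation:
After byte 1 (0x70): reg=0x57
After byte 2 (0x20): reg=0x42
After byte 3 (0xC6): reg=0x95
After byte 4 (0x67): reg=0xD0
After byte 5 (0xF5): reg=0xFB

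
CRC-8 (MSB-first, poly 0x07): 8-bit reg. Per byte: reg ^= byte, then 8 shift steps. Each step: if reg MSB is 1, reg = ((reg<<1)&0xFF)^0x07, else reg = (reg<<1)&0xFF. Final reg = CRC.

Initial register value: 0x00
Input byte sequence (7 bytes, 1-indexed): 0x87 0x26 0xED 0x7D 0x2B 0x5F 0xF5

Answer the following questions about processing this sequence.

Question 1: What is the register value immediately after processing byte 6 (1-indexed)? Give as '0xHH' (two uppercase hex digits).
Answer: 0xD3

Derivation:
After byte 1 (0x87): reg=0x9C
After byte 2 (0x26): reg=0x2F
After byte 3 (0xED): reg=0x40
After byte 4 (0x7D): reg=0xB3
After byte 5 (0x2B): reg=0xC1
After byte 6 (0x5F): reg=0xD3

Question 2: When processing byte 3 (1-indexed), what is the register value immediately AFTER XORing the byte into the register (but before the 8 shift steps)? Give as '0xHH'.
Register before byte 3: 0x2F
Byte 3: 0xED
0x2F XOR 0xED = 0xC2

Answer: 0xC2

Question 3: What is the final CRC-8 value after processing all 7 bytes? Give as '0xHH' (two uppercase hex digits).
Answer: 0xF2

Derivation:
After byte 1 (0x87): reg=0x9C
After byte 2 (0x26): reg=0x2F
After byte 3 (0xED): reg=0x40
After byte 4 (0x7D): reg=0xB3
After byte 5 (0x2B): reg=0xC1
After byte 6 (0x5F): reg=0xD3
After byte 7 (0xF5): reg=0xF2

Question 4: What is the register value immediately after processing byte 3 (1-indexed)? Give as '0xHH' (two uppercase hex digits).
After byte 1 (0x87): reg=0x9C
After byte 2 (0x26): reg=0x2F
After byte 3 (0xED): reg=0x40

Answer: 0x40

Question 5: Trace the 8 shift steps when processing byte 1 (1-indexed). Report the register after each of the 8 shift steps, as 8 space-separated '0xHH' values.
Register before byte 1: 0x00
After XOR with byte 0x87: 0x87

Answer: 0x09 0x12 0x24 0x48 0x90 0x27 0x4E 0x9C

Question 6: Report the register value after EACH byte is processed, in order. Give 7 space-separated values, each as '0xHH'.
0x9C 0x2F 0x40 0xB3 0xC1 0xD3 0xF2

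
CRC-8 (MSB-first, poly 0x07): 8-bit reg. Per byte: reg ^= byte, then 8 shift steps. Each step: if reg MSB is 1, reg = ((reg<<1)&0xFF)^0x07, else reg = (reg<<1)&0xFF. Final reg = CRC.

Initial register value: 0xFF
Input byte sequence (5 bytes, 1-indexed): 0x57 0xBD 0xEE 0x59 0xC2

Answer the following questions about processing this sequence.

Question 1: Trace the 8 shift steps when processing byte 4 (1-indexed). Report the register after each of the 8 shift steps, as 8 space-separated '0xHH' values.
Answer: 0xC4 0x8F 0x19 0x32 0x64 0xC8 0x97 0x29

Derivation:
After byte 1 (0x57): reg=0x51
After byte 2 (0xBD): reg=0x8A
After byte 3 (0xEE): reg=0x3B
Register before byte 4: 0x3B
After XOR with byte 0x59: 0x62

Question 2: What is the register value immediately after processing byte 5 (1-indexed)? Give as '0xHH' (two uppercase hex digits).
After byte 1 (0x57): reg=0x51
After byte 2 (0xBD): reg=0x8A
After byte 3 (0xEE): reg=0x3B
After byte 4 (0x59): reg=0x29
After byte 5 (0xC2): reg=0x9F

Answer: 0x9F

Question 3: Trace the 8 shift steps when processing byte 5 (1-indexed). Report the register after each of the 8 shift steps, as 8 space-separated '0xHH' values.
Answer: 0xD1 0xA5 0x4D 0x9A 0x33 0x66 0xCC 0x9F

Derivation:
After byte 1 (0x57): reg=0x51
After byte 2 (0xBD): reg=0x8A
After byte 3 (0xEE): reg=0x3B
After byte 4 (0x59): reg=0x29
Register before byte 5: 0x29
After XOR with byte 0xC2: 0xEB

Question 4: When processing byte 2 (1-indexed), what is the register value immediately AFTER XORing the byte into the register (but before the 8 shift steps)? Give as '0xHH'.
Register before byte 2: 0x51
Byte 2: 0xBD
0x51 XOR 0xBD = 0xEC

Answer: 0xEC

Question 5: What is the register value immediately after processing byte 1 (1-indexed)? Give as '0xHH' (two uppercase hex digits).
Answer: 0x51

Derivation:
After byte 1 (0x57): reg=0x51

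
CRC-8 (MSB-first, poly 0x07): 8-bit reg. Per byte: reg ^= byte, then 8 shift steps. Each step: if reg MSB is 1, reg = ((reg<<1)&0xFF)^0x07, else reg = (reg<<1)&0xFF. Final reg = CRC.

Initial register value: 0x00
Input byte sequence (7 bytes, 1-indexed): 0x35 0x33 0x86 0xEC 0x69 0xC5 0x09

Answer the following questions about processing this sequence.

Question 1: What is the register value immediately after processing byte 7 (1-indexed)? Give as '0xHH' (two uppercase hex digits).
After byte 1 (0x35): reg=0x8B
After byte 2 (0x33): reg=0x21
After byte 3 (0x86): reg=0x7C
After byte 4 (0xEC): reg=0xF9
After byte 5 (0x69): reg=0xF9
After byte 6 (0xC5): reg=0xB4
After byte 7 (0x09): reg=0x3A

Answer: 0x3A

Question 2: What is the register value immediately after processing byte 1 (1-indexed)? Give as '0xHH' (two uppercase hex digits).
Answer: 0x8B

Derivation:
After byte 1 (0x35): reg=0x8B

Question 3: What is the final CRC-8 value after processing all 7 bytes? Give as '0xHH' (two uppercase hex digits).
After byte 1 (0x35): reg=0x8B
After byte 2 (0x33): reg=0x21
After byte 3 (0x86): reg=0x7C
After byte 4 (0xEC): reg=0xF9
After byte 5 (0x69): reg=0xF9
After byte 6 (0xC5): reg=0xB4
After byte 7 (0x09): reg=0x3A

Answer: 0x3A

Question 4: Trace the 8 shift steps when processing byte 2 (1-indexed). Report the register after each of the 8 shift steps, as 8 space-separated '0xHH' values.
After byte 1 (0x35): reg=0x8B
Register before byte 2: 0x8B
After XOR with byte 0x33: 0xB8

Answer: 0x77 0xEE 0xDB 0xB1 0x65 0xCA 0x93 0x21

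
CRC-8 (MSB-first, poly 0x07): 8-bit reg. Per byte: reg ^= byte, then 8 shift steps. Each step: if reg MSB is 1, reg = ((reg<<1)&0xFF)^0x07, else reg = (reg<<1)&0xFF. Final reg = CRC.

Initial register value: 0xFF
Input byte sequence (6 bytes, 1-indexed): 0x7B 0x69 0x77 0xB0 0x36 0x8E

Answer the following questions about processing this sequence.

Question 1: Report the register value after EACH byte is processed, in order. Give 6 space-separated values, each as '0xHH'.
0x95 0xFA 0xAA 0x46 0x57 0x01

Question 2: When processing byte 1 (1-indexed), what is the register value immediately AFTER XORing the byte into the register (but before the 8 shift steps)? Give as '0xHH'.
Register before byte 1: 0xFF
Byte 1: 0x7B
0xFF XOR 0x7B = 0x84

Answer: 0x84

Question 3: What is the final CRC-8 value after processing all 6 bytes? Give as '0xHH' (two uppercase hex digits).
After byte 1 (0x7B): reg=0x95
After byte 2 (0x69): reg=0xFA
After byte 3 (0x77): reg=0xAA
After byte 4 (0xB0): reg=0x46
After byte 5 (0x36): reg=0x57
After byte 6 (0x8E): reg=0x01

Answer: 0x01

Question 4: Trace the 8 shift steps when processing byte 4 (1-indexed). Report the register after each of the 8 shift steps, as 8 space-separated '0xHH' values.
After byte 1 (0x7B): reg=0x95
After byte 2 (0x69): reg=0xFA
After byte 3 (0x77): reg=0xAA
Register before byte 4: 0xAA
After XOR with byte 0xB0: 0x1A

Answer: 0x34 0x68 0xD0 0xA7 0x49 0x92 0x23 0x46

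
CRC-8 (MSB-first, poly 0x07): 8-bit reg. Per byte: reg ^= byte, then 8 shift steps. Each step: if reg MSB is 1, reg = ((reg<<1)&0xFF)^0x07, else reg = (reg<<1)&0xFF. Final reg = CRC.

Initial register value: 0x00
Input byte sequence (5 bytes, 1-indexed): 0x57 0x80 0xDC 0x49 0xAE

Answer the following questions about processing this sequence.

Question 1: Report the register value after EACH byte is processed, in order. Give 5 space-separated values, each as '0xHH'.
0xA2 0xEE 0x9E 0x2B 0x92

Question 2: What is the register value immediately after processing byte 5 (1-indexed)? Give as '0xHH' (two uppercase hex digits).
After byte 1 (0x57): reg=0xA2
After byte 2 (0x80): reg=0xEE
After byte 3 (0xDC): reg=0x9E
After byte 4 (0x49): reg=0x2B
After byte 5 (0xAE): reg=0x92

Answer: 0x92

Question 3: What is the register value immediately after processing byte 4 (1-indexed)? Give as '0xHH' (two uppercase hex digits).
After byte 1 (0x57): reg=0xA2
After byte 2 (0x80): reg=0xEE
After byte 3 (0xDC): reg=0x9E
After byte 4 (0x49): reg=0x2B

Answer: 0x2B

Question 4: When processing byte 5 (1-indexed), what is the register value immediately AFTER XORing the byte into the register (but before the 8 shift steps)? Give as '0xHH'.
Answer: 0x85

Derivation:
Register before byte 5: 0x2B
Byte 5: 0xAE
0x2B XOR 0xAE = 0x85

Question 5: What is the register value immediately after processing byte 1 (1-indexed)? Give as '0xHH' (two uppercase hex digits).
After byte 1 (0x57): reg=0xA2

Answer: 0xA2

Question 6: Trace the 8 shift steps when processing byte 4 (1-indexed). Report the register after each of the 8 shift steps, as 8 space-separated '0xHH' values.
Answer: 0xA9 0x55 0xAA 0x53 0xA6 0x4B 0x96 0x2B

Derivation:
After byte 1 (0x57): reg=0xA2
After byte 2 (0x80): reg=0xEE
After byte 3 (0xDC): reg=0x9E
Register before byte 4: 0x9E
After XOR with byte 0x49: 0xD7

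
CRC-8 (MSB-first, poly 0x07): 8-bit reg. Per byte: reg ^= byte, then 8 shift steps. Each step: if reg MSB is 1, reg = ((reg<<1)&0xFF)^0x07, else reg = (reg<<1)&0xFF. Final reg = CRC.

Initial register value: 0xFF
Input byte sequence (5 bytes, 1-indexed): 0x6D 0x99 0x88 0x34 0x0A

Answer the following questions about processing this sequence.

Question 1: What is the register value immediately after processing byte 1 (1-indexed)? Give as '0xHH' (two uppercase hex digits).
Answer: 0xF7

Derivation:
After byte 1 (0x6D): reg=0xF7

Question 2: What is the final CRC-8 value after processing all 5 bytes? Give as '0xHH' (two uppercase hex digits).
After byte 1 (0x6D): reg=0xF7
After byte 2 (0x99): reg=0x0D
After byte 3 (0x88): reg=0x92
After byte 4 (0x34): reg=0x7B
After byte 5 (0x0A): reg=0x50

Answer: 0x50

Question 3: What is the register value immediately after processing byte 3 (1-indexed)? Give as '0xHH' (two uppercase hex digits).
After byte 1 (0x6D): reg=0xF7
After byte 2 (0x99): reg=0x0D
After byte 3 (0x88): reg=0x92

Answer: 0x92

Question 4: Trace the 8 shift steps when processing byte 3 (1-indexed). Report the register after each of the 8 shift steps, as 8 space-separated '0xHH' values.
After byte 1 (0x6D): reg=0xF7
After byte 2 (0x99): reg=0x0D
Register before byte 3: 0x0D
After XOR with byte 0x88: 0x85

Answer: 0x0D 0x1A 0x34 0x68 0xD0 0xA7 0x49 0x92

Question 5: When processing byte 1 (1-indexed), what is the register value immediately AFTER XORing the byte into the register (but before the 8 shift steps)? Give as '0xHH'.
Register before byte 1: 0xFF
Byte 1: 0x6D
0xFF XOR 0x6D = 0x92

Answer: 0x92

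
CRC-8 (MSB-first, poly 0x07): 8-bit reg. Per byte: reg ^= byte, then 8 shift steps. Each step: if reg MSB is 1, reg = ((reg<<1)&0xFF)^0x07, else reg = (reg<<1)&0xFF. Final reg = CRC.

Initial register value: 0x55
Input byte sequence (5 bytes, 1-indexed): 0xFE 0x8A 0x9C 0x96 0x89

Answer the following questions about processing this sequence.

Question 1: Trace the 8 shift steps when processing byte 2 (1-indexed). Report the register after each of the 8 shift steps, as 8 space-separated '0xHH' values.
Answer: 0xA3 0x41 0x82 0x03 0x06 0x0C 0x18 0x30

Derivation:
After byte 1 (0xFE): reg=0x58
Register before byte 2: 0x58
After XOR with byte 0x8A: 0xD2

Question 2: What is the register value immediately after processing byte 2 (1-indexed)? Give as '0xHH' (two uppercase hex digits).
Answer: 0x30

Derivation:
After byte 1 (0xFE): reg=0x58
After byte 2 (0x8A): reg=0x30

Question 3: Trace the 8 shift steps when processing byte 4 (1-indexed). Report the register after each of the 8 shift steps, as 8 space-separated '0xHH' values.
After byte 1 (0xFE): reg=0x58
After byte 2 (0x8A): reg=0x30
After byte 3 (0x9C): reg=0x4D
Register before byte 4: 0x4D
After XOR with byte 0x96: 0xDB

Answer: 0xB1 0x65 0xCA 0x93 0x21 0x42 0x84 0x0F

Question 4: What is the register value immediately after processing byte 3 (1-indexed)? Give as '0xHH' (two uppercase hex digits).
Answer: 0x4D

Derivation:
After byte 1 (0xFE): reg=0x58
After byte 2 (0x8A): reg=0x30
After byte 3 (0x9C): reg=0x4D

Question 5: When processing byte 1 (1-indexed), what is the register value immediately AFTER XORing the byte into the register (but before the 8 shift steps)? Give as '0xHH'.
Answer: 0xAB

Derivation:
Register before byte 1: 0x55
Byte 1: 0xFE
0x55 XOR 0xFE = 0xAB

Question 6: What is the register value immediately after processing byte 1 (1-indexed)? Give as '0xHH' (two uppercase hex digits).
Answer: 0x58

Derivation:
After byte 1 (0xFE): reg=0x58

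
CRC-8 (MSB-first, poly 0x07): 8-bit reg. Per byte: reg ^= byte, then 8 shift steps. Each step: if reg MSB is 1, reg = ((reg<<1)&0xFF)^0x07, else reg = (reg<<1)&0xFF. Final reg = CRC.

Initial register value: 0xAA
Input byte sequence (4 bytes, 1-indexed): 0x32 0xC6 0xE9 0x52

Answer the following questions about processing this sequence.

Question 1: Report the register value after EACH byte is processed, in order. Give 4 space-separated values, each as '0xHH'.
0xC1 0x15 0xFA 0x51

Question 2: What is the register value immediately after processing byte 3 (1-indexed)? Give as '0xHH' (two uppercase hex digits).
After byte 1 (0x32): reg=0xC1
After byte 2 (0xC6): reg=0x15
After byte 3 (0xE9): reg=0xFA

Answer: 0xFA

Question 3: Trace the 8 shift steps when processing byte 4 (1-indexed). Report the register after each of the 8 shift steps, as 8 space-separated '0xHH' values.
Answer: 0x57 0xAE 0x5B 0xB6 0x6B 0xD6 0xAB 0x51

Derivation:
After byte 1 (0x32): reg=0xC1
After byte 2 (0xC6): reg=0x15
After byte 3 (0xE9): reg=0xFA
Register before byte 4: 0xFA
After XOR with byte 0x52: 0xA8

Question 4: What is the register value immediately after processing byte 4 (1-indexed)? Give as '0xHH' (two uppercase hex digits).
Answer: 0x51

Derivation:
After byte 1 (0x32): reg=0xC1
After byte 2 (0xC6): reg=0x15
After byte 3 (0xE9): reg=0xFA
After byte 4 (0x52): reg=0x51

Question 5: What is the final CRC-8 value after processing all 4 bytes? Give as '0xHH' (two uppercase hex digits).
After byte 1 (0x32): reg=0xC1
After byte 2 (0xC6): reg=0x15
After byte 3 (0xE9): reg=0xFA
After byte 4 (0x52): reg=0x51

Answer: 0x51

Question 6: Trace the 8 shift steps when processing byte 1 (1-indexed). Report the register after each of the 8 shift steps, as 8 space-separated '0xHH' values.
Register before byte 1: 0xAA
After XOR with byte 0x32: 0x98

Answer: 0x37 0x6E 0xDC 0xBF 0x79 0xF2 0xE3 0xC1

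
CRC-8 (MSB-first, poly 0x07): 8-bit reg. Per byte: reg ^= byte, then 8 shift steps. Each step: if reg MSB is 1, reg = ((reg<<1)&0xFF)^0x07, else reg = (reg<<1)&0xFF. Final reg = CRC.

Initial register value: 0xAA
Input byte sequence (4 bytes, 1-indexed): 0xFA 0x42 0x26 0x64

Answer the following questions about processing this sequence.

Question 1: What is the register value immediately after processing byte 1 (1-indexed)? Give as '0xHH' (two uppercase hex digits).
After byte 1 (0xFA): reg=0xB7

Answer: 0xB7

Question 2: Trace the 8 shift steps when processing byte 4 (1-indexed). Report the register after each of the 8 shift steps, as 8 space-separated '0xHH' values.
Answer: 0x81 0x05 0x0A 0x14 0x28 0x50 0xA0 0x47

Derivation:
After byte 1 (0xFA): reg=0xB7
After byte 2 (0x42): reg=0xC5
After byte 3 (0x26): reg=0xA7
Register before byte 4: 0xA7
After XOR with byte 0x64: 0xC3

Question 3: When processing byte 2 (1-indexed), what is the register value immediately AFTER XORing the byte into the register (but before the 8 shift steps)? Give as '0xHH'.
Answer: 0xF5

Derivation:
Register before byte 2: 0xB7
Byte 2: 0x42
0xB7 XOR 0x42 = 0xF5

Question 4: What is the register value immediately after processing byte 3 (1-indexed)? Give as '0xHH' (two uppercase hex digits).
Answer: 0xA7

Derivation:
After byte 1 (0xFA): reg=0xB7
After byte 2 (0x42): reg=0xC5
After byte 3 (0x26): reg=0xA7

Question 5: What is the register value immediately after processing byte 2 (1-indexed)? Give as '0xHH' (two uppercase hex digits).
Answer: 0xC5

Derivation:
After byte 1 (0xFA): reg=0xB7
After byte 2 (0x42): reg=0xC5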